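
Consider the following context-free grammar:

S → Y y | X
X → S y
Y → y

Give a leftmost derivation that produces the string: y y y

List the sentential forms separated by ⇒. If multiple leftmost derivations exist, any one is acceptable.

S ⇒ X ⇒ S y ⇒ Y y y ⇒ y y y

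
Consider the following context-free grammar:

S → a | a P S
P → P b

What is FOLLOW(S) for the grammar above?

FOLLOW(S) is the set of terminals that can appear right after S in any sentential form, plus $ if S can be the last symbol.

We compute FOLLOW(S) using the standard algorithm.
FOLLOW(S) starts with {$}.
FIRST(P) = {}
FIRST(S) = {a}
FOLLOW(P) = {a, b}
FOLLOW(S) = {$}
Therefore, FOLLOW(S) = {$}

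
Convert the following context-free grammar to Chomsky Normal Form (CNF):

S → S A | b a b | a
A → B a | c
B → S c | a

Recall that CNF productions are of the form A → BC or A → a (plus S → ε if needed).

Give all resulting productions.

TB → b; TA → a; S → a; A → c; TC → c; B → a; S → S A; S → TB X0; X0 → TA TB; A → B TA; B → S TC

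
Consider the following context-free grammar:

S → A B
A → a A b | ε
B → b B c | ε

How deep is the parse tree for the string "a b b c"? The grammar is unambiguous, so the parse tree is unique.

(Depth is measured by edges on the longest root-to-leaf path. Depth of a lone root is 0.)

3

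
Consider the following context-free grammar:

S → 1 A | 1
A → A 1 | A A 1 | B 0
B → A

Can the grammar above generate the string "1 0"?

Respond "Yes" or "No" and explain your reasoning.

No - no valid derivation exists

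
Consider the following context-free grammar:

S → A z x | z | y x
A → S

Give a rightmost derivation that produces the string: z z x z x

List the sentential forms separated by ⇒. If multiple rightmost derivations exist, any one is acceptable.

S ⇒ A z x ⇒ S z x ⇒ A z x z x ⇒ S z x z x ⇒ z z x z x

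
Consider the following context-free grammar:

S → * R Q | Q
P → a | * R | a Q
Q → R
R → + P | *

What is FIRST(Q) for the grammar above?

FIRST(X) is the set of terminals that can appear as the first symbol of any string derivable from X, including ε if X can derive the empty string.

We compute FIRST(Q) using the standard algorithm.
FIRST(P) = {*, a}
FIRST(Q) = {*, +}
FIRST(R) = {*, +}
FIRST(S) = {*, +}
Therefore, FIRST(Q) = {*, +}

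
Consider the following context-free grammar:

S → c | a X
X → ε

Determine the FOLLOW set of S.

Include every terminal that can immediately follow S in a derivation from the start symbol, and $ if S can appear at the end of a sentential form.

We compute FOLLOW(S) using the standard algorithm.
FOLLOW(S) starts with {$}.
FIRST(S) = {a, c}
FIRST(X) = {ε}
FOLLOW(S) = {$}
FOLLOW(X) = {$}
Therefore, FOLLOW(S) = {$}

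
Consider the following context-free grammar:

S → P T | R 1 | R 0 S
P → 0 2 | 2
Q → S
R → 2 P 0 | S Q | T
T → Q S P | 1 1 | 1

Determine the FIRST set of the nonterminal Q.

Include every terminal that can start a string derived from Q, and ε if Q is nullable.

We compute FIRST(Q) using the standard algorithm.
FIRST(P) = {0, 2}
FIRST(Q) = {0, 1, 2}
FIRST(R) = {0, 1, 2}
FIRST(S) = {0, 1, 2}
FIRST(T) = {0, 1, 2}
Therefore, FIRST(Q) = {0, 1, 2}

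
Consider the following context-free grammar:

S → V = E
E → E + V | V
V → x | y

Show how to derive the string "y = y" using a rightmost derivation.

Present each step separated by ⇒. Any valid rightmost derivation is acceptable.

S ⇒ V = E ⇒ V = V ⇒ V = y ⇒ y = y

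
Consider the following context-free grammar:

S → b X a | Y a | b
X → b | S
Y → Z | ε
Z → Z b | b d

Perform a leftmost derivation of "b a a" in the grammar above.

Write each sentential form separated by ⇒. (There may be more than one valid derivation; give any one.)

S ⇒ b X a ⇒ b S a ⇒ b Y a a ⇒ b a a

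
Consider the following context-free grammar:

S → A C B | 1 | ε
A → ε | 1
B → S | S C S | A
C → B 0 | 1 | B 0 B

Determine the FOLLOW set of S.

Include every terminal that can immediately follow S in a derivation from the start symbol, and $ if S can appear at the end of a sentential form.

We compute FOLLOW(S) using the standard algorithm.
FOLLOW(S) starts with {$}.
FIRST(A) = {1, ε}
FIRST(B) = {0, 1, ε}
FIRST(C) = {0, 1}
FIRST(S) = {0, 1, ε}
FOLLOW(A) = {$, 0, 1}
FOLLOW(B) = {$, 0, 1}
FOLLOW(C) = {$, 0, 1}
FOLLOW(S) = {$, 0, 1}
Therefore, FOLLOW(S) = {$, 0, 1}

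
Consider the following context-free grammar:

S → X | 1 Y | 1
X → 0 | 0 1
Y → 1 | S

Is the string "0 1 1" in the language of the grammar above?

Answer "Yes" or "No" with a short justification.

No - no valid derivation exists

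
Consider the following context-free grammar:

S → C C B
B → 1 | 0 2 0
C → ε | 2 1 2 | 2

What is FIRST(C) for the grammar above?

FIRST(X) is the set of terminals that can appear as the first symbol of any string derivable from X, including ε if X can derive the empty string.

We compute FIRST(C) using the standard algorithm.
FIRST(B) = {0, 1}
FIRST(C) = {2, ε}
FIRST(S) = {0, 1, 2}
Therefore, FIRST(C) = {2, ε}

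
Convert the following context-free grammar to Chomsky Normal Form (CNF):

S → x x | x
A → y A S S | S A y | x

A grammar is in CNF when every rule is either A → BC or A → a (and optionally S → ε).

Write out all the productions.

TX → x; S → x; TY → y; A → x; S → TX TX; A → TY X0; X0 → A X1; X1 → S S; A → S X2; X2 → A TY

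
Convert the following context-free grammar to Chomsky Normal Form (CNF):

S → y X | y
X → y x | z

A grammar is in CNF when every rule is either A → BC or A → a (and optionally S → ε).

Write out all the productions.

TY → y; S → y; TX → x; X → z; S → TY X; X → TY TX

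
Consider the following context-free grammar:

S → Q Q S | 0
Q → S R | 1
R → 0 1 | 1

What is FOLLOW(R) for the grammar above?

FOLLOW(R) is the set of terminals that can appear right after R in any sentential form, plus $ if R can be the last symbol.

We compute FOLLOW(R) using the standard algorithm.
FOLLOW(S) starts with {$}.
FIRST(Q) = {0, 1}
FIRST(R) = {0, 1}
FIRST(S) = {0, 1}
FOLLOW(Q) = {0, 1}
FOLLOW(R) = {0, 1}
FOLLOW(S) = {$, 0, 1}
Therefore, FOLLOW(R) = {0, 1}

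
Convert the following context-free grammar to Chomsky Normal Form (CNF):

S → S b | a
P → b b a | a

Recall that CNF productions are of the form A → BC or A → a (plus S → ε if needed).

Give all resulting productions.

TB → b; S → a; TA → a; P → a; S → S TB; P → TB X0; X0 → TB TA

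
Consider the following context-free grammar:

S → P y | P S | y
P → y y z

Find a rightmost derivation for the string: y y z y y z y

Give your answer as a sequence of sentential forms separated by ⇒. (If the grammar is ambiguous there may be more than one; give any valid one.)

S ⇒ P S ⇒ P P y ⇒ P y y z y ⇒ y y z y y z y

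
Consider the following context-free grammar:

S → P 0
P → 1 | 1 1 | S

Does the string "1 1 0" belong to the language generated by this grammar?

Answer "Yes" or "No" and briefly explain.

Yes - a valid derivation exists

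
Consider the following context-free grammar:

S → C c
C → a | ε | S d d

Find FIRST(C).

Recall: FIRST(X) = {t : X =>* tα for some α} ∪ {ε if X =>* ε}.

We compute FIRST(C) using the standard algorithm.
FIRST(C) = {a, c, ε}
FIRST(S) = {a, c}
Therefore, FIRST(C) = {a, c, ε}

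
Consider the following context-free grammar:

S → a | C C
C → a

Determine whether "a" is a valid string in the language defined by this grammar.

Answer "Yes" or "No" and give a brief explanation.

Yes - a valid derivation exists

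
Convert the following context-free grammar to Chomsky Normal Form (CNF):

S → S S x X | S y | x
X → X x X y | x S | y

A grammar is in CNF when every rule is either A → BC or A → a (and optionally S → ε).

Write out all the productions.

TX → x; TY → y; S → x; X → y; S → S X0; X0 → S X1; X1 → TX X; S → S TY; X → X X2; X2 → TX X3; X3 → X TY; X → TX S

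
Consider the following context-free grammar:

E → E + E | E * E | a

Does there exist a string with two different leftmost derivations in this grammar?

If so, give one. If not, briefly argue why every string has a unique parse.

Yes - the string 'a + a * a * a' has two distinct leftmost derivations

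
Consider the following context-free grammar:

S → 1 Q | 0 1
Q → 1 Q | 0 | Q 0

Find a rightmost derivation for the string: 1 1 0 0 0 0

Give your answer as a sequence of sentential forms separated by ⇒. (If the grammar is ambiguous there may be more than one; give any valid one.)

S ⇒ 1 Q ⇒ 1 1 Q ⇒ 1 1 Q 0 ⇒ 1 1 Q 0 0 ⇒ 1 1 Q 0 0 0 ⇒ 1 1 0 0 0 0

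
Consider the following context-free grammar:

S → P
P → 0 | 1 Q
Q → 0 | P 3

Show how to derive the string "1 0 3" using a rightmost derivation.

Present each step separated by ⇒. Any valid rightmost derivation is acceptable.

S ⇒ P ⇒ 1 Q ⇒ 1 P 3 ⇒ 1 0 3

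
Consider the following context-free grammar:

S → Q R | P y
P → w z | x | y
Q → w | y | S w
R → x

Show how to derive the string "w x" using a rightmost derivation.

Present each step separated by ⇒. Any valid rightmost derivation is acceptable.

S ⇒ Q R ⇒ Q x ⇒ w x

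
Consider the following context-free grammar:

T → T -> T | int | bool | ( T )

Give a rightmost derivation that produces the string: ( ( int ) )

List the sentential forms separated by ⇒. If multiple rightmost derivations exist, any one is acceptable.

T ⇒ ( T ) ⇒ ( ( T ) ) ⇒ ( ( int ) )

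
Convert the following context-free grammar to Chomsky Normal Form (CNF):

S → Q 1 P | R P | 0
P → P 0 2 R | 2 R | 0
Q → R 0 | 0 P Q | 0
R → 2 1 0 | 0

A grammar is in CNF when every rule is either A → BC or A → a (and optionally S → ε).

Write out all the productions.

T1 → 1; S → 0; T0 → 0; T2 → 2; P → 0; Q → 0; R → 0; S → Q X0; X0 → T1 P; S → R P; P → P X1; X1 → T0 X2; X2 → T2 R; P → T2 R; Q → R T0; Q → T0 X3; X3 → P Q; R → T2 X4; X4 → T1 T0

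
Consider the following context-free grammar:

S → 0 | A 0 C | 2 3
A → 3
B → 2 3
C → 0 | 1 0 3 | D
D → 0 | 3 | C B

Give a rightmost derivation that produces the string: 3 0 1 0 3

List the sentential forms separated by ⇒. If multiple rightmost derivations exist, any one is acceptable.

S ⇒ A 0 C ⇒ A 0 1 0 3 ⇒ 3 0 1 0 3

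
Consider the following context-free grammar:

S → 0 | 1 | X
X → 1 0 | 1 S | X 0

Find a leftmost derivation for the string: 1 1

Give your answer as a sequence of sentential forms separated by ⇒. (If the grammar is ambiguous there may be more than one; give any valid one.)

S ⇒ X ⇒ 1 S ⇒ 1 1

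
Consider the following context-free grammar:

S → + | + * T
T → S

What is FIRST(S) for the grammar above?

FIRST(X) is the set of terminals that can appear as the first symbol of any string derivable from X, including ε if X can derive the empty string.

We compute FIRST(S) using the standard algorithm.
FIRST(S) = {+}
FIRST(T) = {+}
Therefore, FIRST(S) = {+}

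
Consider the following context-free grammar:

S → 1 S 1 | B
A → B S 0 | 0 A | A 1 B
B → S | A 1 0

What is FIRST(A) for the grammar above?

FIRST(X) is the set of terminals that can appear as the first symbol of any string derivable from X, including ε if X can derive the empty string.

We compute FIRST(A) using the standard algorithm.
FIRST(A) = {0, 1}
FIRST(B) = {0, 1}
FIRST(S) = {0, 1}
Therefore, FIRST(A) = {0, 1}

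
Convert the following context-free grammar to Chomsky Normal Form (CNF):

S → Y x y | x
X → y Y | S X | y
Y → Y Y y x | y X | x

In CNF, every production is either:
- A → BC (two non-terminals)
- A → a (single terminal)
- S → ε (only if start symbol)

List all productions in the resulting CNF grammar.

TX → x; TY → y; S → x; X → y; Y → x; S → Y X0; X0 → TX TY; X → TY Y; X → S X; Y → Y X1; X1 → Y X2; X2 → TY TX; Y → TY X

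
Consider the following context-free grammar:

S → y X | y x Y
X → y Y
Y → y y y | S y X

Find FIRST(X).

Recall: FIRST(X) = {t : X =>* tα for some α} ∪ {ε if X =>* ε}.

We compute FIRST(X) using the standard algorithm.
FIRST(S) = {y}
FIRST(X) = {y}
FIRST(Y) = {y}
Therefore, FIRST(X) = {y}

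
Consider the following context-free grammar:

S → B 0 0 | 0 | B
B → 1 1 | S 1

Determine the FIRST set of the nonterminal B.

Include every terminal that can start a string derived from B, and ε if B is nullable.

We compute FIRST(B) using the standard algorithm.
FIRST(B) = {0, 1}
FIRST(S) = {0, 1}
Therefore, FIRST(B) = {0, 1}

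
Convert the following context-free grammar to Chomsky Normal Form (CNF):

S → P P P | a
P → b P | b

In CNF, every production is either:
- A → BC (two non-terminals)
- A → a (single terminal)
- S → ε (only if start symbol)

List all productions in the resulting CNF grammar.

S → a; TB → b; P → b; S → P X0; X0 → P P; P → TB P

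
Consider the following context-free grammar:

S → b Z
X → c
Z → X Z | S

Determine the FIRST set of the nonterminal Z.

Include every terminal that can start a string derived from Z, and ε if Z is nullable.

We compute FIRST(Z) using the standard algorithm.
FIRST(S) = {b}
FIRST(X) = {c}
FIRST(Z) = {b, c}
Therefore, FIRST(Z) = {b, c}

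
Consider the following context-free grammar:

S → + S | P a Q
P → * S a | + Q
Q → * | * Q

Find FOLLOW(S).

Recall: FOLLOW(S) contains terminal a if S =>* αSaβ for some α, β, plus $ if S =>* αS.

We compute FOLLOW(S) using the standard algorithm.
FOLLOW(S) starts with {$}.
FIRST(P) = {*, +}
FIRST(Q) = {*}
FIRST(S) = {*, +}
FOLLOW(P) = {a}
FOLLOW(Q) = {$, a}
FOLLOW(S) = {$, a}
Therefore, FOLLOW(S) = {$, a}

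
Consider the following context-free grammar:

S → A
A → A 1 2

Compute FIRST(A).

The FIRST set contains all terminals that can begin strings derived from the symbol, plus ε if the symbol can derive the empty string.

We compute FIRST(A) using the standard algorithm.
FIRST(A) = {}
FIRST(S) = {}
Therefore, FIRST(A) = {}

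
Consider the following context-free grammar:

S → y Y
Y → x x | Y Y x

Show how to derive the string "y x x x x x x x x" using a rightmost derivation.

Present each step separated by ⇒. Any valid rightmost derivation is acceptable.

S ⇒ y Y ⇒ y Y Y x ⇒ y Y x x x ⇒ y Y Y x x x x ⇒ y Y x x x x x x ⇒ y x x x x x x x x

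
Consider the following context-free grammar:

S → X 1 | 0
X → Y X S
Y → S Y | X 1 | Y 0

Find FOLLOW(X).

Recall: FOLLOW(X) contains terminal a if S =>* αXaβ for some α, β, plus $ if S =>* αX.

We compute FOLLOW(X) using the standard algorithm.
FOLLOW(S) starts with {$}.
FIRST(S) = {0}
FIRST(X) = {0}
FIRST(Y) = {0}
FOLLOW(S) = {$, 0, 1}
FOLLOW(X) = {0, 1}
FOLLOW(Y) = {0}
Therefore, FOLLOW(X) = {0, 1}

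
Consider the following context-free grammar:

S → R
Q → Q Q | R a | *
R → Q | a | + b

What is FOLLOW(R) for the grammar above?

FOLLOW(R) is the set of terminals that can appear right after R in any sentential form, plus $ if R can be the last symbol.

We compute FOLLOW(R) using the standard algorithm.
FOLLOW(S) starts with {$}.
FIRST(Q) = {*, +, a}
FIRST(R) = {*, +, a}
FIRST(S) = {*, +, a}
FOLLOW(Q) = {$, *, +, a}
FOLLOW(R) = {$, a}
FOLLOW(S) = {$}
Therefore, FOLLOW(R) = {$, a}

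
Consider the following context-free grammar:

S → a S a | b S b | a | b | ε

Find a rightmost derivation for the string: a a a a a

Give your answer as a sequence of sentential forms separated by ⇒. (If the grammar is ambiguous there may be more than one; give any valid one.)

S ⇒ a S a ⇒ a a S a a ⇒ a a a a a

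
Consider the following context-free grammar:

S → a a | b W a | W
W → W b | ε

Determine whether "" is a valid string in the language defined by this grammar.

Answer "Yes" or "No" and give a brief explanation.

Yes - a valid derivation exists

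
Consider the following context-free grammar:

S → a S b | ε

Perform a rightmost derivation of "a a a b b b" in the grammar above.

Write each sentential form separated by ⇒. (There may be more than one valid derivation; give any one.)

S ⇒ a S b ⇒ a a S b b ⇒ a a a S b b b ⇒ a a a b b b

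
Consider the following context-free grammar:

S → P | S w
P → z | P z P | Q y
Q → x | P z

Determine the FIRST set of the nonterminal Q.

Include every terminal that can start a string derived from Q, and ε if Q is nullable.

We compute FIRST(Q) using the standard algorithm.
FIRST(P) = {x, z}
FIRST(Q) = {x, z}
FIRST(S) = {x, z}
Therefore, FIRST(Q) = {x, z}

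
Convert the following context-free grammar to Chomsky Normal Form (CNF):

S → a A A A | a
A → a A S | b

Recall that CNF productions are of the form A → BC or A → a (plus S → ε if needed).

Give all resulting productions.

TA → a; S → a; A → b; S → TA X0; X0 → A X1; X1 → A A; A → TA X2; X2 → A S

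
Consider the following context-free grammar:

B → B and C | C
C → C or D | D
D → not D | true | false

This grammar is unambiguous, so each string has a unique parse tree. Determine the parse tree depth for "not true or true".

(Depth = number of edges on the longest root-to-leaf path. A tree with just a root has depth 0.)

5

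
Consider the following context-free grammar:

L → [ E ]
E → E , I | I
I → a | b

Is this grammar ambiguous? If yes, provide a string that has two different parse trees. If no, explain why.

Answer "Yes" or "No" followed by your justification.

No - the grammar is unambiguous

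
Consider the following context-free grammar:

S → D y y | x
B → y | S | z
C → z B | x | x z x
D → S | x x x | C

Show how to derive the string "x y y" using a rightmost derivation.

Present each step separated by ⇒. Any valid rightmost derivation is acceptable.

S ⇒ D y y ⇒ S y y ⇒ x y y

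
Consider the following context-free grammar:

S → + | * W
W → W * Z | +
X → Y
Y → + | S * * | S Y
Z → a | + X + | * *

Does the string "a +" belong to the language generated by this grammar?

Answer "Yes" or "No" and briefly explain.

No - no valid derivation exists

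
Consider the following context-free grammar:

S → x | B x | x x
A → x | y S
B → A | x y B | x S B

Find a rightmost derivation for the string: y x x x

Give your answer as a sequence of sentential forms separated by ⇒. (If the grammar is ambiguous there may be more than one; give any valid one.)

S ⇒ B x ⇒ A x ⇒ y S x ⇒ y x x x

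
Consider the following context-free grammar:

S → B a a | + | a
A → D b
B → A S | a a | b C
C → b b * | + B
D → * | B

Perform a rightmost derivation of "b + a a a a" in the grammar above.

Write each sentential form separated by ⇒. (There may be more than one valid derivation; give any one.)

S ⇒ B a a ⇒ b C a a ⇒ b + B a a ⇒ b + a a a a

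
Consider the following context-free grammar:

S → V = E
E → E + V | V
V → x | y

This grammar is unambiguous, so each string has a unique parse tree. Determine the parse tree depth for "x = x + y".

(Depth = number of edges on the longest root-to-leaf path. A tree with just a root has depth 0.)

4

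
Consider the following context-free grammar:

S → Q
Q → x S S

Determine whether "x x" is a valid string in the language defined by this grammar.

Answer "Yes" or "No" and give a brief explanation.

No - no valid derivation exists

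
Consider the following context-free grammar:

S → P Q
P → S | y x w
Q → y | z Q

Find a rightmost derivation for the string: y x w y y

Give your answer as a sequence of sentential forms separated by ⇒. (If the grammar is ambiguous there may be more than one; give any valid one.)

S ⇒ P Q ⇒ P y ⇒ S y ⇒ P Q y ⇒ P y y ⇒ y x w y y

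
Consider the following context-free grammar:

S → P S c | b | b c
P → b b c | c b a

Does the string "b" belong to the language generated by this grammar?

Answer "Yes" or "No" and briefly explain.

Yes - a valid derivation exists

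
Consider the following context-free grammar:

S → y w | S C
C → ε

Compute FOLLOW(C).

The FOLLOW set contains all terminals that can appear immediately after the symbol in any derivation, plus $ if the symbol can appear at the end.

We compute FOLLOW(C) using the standard algorithm.
FOLLOW(S) starts with {$}.
FIRST(C) = {ε}
FIRST(S) = {y}
FOLLOW(C) = {$}
FOLLOW(S) = {$}
Therefore, FOLLOW(C) = {$}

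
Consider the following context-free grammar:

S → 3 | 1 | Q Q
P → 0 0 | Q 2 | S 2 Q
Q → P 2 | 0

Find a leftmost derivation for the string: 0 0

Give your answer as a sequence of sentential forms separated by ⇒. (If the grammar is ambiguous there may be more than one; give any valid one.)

S ⇒ Q Q ⇒ 0 Q ⇒ 0 0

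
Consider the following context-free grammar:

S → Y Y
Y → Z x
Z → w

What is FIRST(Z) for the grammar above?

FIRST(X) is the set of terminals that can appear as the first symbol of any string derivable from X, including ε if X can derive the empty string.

We compute FIRST(Z) using the standard algorithm.
FIRST(S) = {w}
FIRST(Y) = {w}
FIRST(Z) = {w}
Therefore, FIRST(Z) = {w}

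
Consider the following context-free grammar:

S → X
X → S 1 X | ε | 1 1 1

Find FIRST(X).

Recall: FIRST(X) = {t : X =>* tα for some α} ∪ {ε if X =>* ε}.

We compute FIRST(X) using the standard algorithm.
FIRST(S) = {1, ε}
FIRST(X) = {1, ε}
Therefore, FIRST(X) = {1, ε}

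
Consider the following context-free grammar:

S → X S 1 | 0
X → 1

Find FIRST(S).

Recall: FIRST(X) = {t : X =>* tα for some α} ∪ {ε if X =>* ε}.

We compute FIRST(S) using the standard algorithm.
FIRST(S) = {0, 1}
FIRST(X) = {1}
Therefore, FIRST(S) = {0, 1}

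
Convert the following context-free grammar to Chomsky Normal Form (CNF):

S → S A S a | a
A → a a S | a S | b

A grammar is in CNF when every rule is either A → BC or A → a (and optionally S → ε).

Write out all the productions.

TA → a; S → a; A → b; S → S X0; X0 → A X1; X1 → S TA; A → TA X2; X2 → TA S; A → TA S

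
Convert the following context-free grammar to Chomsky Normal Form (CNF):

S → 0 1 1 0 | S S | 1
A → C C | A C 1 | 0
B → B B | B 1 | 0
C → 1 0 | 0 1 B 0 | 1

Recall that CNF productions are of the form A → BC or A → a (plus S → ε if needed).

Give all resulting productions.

T0 → 0; T1 → 1; S → 1; A → 0; B → 0; C → 1; S → T0 X0; X0 → T1 X1; X1 → T1 T0; S → S S; A → C C; A → A X2; X2 → C T1; B → B B; B → B T1; C → T1 T0; C → T0 X3; X3 → T1 X4; X4 → B T0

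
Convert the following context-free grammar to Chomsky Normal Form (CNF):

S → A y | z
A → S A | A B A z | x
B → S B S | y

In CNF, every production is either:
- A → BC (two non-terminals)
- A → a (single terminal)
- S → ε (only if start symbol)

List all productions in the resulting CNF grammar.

TY → y; S → z; TZ → z; A → x; B → y; S → A TY; A → S A; A → A X0; X0 → B X1; X1 → A TZ; B → S X2; X2 → B S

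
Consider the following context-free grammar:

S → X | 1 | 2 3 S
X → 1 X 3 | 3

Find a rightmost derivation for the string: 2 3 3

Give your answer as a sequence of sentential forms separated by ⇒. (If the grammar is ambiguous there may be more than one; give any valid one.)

S ⇒ 2 3 S ⇒ 2 3 X ⇒ 2 3 3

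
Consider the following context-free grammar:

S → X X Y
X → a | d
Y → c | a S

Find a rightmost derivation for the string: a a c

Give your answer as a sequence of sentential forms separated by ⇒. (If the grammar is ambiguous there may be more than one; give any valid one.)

S ⇒ X X Y ⇒ X X c ⇒ X a c ⇒ a a c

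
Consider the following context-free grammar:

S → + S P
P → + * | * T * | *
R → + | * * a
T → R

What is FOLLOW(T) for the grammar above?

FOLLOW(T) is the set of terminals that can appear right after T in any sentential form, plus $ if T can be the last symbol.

We compute FOLLOW(T) using the standard algorithm.
FOLLOW(S) starts with {$}.
FIRST(P) = {*, +}
FIRST(R) = {*, +}
FIRST(S) = {+}
FIRST(T) = {*, +}
FOLLOW(P) = {$, *, +}
FOLLOW(R) = {*}
FOLLOW(S) = {$, *, +}
FOLLOW(T) = {*}
Therefore, FOLLOW(T) = {*}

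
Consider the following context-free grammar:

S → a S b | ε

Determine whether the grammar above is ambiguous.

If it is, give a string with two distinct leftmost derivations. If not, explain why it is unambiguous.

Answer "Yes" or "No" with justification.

No - the grammar is unambiguous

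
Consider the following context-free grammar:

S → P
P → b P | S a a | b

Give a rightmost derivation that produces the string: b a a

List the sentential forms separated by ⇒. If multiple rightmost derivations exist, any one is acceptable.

S ⇒ P ⇒ S a a ⇒ P a a ⇒ b a a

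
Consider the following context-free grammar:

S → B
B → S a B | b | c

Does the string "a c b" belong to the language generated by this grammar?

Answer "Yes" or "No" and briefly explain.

No - no valid derivation exists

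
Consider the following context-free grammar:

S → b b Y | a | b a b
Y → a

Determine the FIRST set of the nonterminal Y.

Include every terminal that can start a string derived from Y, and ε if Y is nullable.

We compute FIRST(Y) using the standard algorithm.
FIRST(S) = {a, b}
FIRST(Y) = {a}
Therefore, FIRST(Y) = {a}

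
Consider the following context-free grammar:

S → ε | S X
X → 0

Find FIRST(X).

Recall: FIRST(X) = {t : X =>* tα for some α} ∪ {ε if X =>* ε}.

We compute FIRST(X) using the standard algorithm.
FIRST(S) = {0, ε}
FIRST(X) = {0}
Therefore, FIRST(X) = {0}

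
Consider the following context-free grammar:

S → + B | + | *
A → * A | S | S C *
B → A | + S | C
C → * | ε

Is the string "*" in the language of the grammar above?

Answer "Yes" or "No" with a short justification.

Yes - a valid derivation exists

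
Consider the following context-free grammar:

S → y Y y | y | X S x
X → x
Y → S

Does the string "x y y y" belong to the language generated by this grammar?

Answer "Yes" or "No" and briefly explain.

No - no valid derivation exists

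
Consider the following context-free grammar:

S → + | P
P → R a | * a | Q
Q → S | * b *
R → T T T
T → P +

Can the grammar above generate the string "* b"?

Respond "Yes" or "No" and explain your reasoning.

No - no valid derivation exists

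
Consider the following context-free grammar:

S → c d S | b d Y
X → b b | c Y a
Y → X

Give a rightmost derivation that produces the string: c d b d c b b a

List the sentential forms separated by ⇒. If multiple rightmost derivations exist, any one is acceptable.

S ⇒ c d S ⇒ c d b d Y ⇒ c d b d X ⇒ c d b d c Y a ⇒ c d b d c X a ⇒ c d b d c b b a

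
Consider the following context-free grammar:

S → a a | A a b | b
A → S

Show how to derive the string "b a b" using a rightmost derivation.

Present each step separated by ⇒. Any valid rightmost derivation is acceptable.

S ⇒ A a b ⇒ S a b ⇒ b a b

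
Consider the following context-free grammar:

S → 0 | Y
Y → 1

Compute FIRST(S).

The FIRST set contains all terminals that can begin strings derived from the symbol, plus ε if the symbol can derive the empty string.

We compute FIRST(S) using the standard algorithm.
FIRST(S) = {0, 1}
FIRST(Y) = {1}
Therefore, FIRST(S) = {0, 1}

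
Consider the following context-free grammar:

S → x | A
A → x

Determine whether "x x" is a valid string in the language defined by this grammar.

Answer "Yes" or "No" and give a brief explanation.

No - no valid derivation exists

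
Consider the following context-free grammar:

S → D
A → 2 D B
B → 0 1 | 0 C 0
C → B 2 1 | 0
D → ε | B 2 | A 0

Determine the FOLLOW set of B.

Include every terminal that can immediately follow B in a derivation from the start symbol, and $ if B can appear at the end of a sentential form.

We compute FOLLOW(B) using the standard algorithm.
FOLLOW(S) starts with {$}.
FIRST(A) = {2}
FIRST(B) = {0}
FIRST(C) = {0}
FIRST(D) = {0, 2, ε}
FIRST(S) = {0, 2, ε}
FOLLOW(A) = {0}
FOLLOW(B) = {0, 2}
FOLLOW(C) = {0}
FOLLOW(D) = {$, 0}
FOLLOW(S) = {$}
Therefore, FOLLOW(B) = {0, 2}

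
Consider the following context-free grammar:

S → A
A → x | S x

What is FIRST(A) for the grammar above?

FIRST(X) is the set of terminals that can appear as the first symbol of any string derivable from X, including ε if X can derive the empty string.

We compute FIRST(A) using the standard algorithm.
FIRST(A) = {x}
FIRST(S) = {x}
Therefore, FIRST(A) = {x}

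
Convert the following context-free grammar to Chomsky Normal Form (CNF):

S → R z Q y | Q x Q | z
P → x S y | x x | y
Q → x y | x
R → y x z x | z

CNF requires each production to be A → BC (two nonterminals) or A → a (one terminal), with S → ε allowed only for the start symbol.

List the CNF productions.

TZ → z; TY → y; TX → x; S → z; P → y; Q → x; R → z; S → R X0; X0 → TZ X1; X1 → Q TY; S → Q X2; X2 → TX Q; P → TX X3; X3 → S TY; P → TX TX; Q → TX TY; R → TY X4; X4 → TX X5; X5 → TZ TX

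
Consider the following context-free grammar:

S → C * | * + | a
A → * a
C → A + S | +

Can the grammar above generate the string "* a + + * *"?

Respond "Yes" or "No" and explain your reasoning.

Yes - a valid derivation exists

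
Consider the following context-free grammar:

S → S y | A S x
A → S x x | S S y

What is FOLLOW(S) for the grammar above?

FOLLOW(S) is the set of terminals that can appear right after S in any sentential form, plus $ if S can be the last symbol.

We compute FOLLOW(S) using the standard algorithm.
FOLLOW(S) starts with {$}.
FIRST(A) = {}
FIRST(S) = {}
FOLLOW(A) = {}
FOLLOW(S) = {$, x, y}
Therefore, FOLLOW(S) = {$, x, y}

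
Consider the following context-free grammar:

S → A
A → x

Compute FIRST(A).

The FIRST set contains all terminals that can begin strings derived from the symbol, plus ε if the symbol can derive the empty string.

We compute FIRST(A) using the standard algorithm.
FIRST(A) = {x}
FIRST(S) = {x}
Therefore, FIRST(A) = {x}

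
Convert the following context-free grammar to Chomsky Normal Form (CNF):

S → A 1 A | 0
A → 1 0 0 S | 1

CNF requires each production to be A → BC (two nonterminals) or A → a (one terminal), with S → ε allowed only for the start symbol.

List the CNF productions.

T1 → 1; S → 0; T0 → 0; A → 1; S → A X0; X0 → T1 A; A → T1 X1; X1 → T0 X2; X2 → T0 S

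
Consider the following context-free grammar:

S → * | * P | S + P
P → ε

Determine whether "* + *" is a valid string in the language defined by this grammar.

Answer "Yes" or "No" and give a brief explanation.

No - no valid derivation exists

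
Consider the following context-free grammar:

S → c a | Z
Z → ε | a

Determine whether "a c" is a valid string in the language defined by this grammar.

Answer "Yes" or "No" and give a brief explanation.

No - no valid derivation exists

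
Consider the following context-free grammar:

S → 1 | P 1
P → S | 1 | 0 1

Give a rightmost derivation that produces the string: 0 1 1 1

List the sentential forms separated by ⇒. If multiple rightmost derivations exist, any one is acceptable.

S ⇒ P 1 ⇒ S 1 ⇒ P 1 1 ⇒ 0 1 1 1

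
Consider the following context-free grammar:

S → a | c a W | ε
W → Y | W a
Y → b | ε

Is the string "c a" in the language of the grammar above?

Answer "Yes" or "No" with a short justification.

Yes - a valid derivation exists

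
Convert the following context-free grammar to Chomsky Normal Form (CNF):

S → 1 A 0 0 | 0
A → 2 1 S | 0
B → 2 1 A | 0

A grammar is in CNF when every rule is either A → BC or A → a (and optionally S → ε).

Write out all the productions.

T1 → 1; T0 → 0; S → 0; T2 → 2; A → 0; B → 0; S → T1 X0; X0 → A X1; X1 → T0 T0; A → T2 X2; X2 → T1 S; B → T2 X3; X3 → T1 A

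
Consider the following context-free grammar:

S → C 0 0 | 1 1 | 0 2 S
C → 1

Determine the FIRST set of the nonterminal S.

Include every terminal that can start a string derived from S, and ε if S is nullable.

We compute FIRST(S) using the standard algorithm.
FIRST(C) = {1}
FIRST(S) = {0, 1}
Therefore, FIRST(S) = {0, 1}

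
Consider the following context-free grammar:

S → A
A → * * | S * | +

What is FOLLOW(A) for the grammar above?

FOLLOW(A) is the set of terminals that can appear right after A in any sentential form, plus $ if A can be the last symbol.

We compute FOLLOW(A) using the standard algorithm.
FOLLOW(S) starts with {$}.
FIRST(A) = {*, +}
FIRST(S) = {*, +}
FOLLOW(A) = {$, *}
FOLLOW(S) = {$, *}
Therefore, FOLLOW(A) = {$, *}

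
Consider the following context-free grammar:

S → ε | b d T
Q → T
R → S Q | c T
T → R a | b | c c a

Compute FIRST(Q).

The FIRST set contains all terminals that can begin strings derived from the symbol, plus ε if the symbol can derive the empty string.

We compute FIRST(Q) using the standard algorithm.
FIRST(Q) = {b, c}
FIRST(R) = {b, c}
FIRST(S) = {b, ε}
FIRST(T) = {b, c}
Therefore, FIRST(Q) = {b, c}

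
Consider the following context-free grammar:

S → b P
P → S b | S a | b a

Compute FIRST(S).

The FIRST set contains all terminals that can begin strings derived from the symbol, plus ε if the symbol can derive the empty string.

We compute FIRST(S) using the standard algorithm.
FIRST(P) = {b}
FIRST(S) = {b}
Therefore, FIRST(S) = {b}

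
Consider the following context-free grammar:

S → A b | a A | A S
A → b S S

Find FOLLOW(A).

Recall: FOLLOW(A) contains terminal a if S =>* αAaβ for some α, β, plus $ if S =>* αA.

We compute FOLLOW(A) using the standard algorithm.
FOLLOW(S) starts with {$}.
FIRST(A) = {b}
FIRST(S) = {a, b}
FOLLOW(A) = {$, a, b}
FOLLOW(S) = {$, a, b}
Therefore, FOLLOW(A) = {$, a, b}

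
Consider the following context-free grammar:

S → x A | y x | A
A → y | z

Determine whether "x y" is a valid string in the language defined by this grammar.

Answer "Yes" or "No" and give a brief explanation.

Yes - a valid derivation exists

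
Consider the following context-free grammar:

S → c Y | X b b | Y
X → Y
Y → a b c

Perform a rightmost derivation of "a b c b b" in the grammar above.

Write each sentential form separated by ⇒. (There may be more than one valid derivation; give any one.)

S ⇒ X b b ⇒ Y b b ⇒ a b c b b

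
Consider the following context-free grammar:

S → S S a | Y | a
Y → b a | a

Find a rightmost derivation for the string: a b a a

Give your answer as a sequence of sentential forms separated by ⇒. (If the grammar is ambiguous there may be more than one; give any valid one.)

S ⇒ S S a ⇒ S Y a ⇒ S b a a ⇒ a b a a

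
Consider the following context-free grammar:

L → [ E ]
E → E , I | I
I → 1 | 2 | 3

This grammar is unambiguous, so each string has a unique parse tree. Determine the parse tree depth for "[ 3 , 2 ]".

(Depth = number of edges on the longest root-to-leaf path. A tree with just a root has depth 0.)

4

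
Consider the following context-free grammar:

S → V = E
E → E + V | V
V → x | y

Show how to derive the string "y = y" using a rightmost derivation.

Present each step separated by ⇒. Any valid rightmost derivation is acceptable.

S ⇒ V = E ⇒ V = V ⇒ V = y ⇒ y = y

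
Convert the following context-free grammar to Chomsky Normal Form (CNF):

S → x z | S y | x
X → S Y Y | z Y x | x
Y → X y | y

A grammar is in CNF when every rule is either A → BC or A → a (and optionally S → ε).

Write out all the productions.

TX → x; TZ → z; TY → y; S → x; X → x; Y → y; S → TX TZ; S → S TY; X → S X0; X0 → Y Y; X → TZ X1; X1 → Y TX; Y → X TY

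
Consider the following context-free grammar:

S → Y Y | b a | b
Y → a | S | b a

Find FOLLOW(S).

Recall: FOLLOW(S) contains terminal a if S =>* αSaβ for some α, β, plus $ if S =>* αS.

We compute FOLLOW(S) using the standard algorithm.
FOLLOW(S) starts with {$}.
FIRST(S) = {a, b}
FIRST(Y) = {a, b}
FOLLOW(S) = {$, a, b}
FOLLOW(Y) = {$, a, b}
Therefore, FOLLOW(S) = {$, a, b}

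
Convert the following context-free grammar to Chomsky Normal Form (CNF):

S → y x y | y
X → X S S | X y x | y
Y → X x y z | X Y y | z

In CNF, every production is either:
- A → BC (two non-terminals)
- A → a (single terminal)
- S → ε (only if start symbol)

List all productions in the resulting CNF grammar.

TY → y; TX → x; S → y; X → y; TZ → z; Y → z; S → TY X0; X0 → TX TY; X → X X1; X1 → S S; X → X X2; X2 → TY TX; Y → X X3; X3 → TX X4; X4 → TY TZ; Y → X X5; X5 → Y TY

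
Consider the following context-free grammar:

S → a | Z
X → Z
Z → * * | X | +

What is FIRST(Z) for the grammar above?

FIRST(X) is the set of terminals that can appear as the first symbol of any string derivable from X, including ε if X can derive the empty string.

We compute FIRST(Z) using the standard algorithm.
FIRST(S) = {*, +, a}
FIRST(X) = {*, +}
FIRST(Z) = {*, +}
Therefore, FIRST(Z) = {*, +}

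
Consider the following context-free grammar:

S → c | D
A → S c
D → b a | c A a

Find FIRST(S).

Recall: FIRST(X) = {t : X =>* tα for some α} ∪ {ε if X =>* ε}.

We compute FIRST(S) using the standard algorithm.
FIRST(A) = {b, c}
FIRST(D) = {b, c}
FIRST(S) = {b, c}
Therefore, FIRST(S) = {b, c}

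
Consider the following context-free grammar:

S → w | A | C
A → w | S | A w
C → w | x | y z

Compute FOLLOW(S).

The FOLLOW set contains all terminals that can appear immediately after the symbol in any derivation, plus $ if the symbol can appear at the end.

We compute FOLLOW(S) using the standard algorithm.
FOLLOW(S) starts with {$}.
FIRST(A) = {w, x, y}
FIRST(C) = {w, x, y}
FIRST(S) = {w, x, y}
FOLLOW(A) = {$, w}
FOLLOW(C) = {$, w}
FOLLOW(S) = {$, w}
Therefore, FOLLOW(S) = {$, w}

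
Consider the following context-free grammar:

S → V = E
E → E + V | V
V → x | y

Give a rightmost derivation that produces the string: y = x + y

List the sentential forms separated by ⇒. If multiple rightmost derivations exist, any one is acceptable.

S ⇒ V = E ⇒ V = E + V ⇒ V = E + y ⇒ V = V + y ⇒ V = x + y ⇒ y = x + y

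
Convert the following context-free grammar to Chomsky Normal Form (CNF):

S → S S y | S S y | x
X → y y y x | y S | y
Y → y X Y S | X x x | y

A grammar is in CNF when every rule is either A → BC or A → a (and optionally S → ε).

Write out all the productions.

TY → y; S → x; TX → x; X → y; Y → y; S → S X0; X0 → S TY; S → S X1; X1 → S TY; X → TY X2; X2 → TY X3; X3 → TY TX; X → TY S; Y → TY X4; X4 → X X5; X5 → Y S; Y → X X6; X6 → TX TX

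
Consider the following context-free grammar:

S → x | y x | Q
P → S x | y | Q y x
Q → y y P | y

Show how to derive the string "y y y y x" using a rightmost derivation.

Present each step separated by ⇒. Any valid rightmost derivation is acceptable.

S ⇒ Q ⇒ y y P ⇒ y y Q y x ⇒ y y y y x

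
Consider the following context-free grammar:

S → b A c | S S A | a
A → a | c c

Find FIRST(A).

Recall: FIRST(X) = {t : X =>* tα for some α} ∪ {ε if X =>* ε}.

We compute FIRST(A) using the standard algorithm.
FIRST(A) = {a, c}
FIRST(S) = {a, b}
Therefore, FIRST(A) = {a, c}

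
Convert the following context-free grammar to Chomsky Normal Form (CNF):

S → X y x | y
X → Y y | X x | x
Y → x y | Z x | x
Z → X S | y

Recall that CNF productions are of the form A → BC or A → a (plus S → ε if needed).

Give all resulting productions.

TY → y; TX → x; S → y; X → x; Y → x; Z → y; S → X X0; X0 → TY TX; X → Y TY; X → X TX; Y → TX TY; Y → Z TX; Z → X S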